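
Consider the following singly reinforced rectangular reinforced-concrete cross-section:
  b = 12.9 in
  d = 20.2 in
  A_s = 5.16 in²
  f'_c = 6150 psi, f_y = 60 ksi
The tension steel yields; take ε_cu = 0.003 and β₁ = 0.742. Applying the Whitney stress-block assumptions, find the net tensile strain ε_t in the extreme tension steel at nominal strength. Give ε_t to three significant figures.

ε_t ≈ 0.00679

a = A_s f_y/(0.85 f'_c b) = 4.591 in.
β₁ = 0.742, so c = a/β₁ = 4.591/0.742 = 6.187 in.
From the linear strain diagram with ε_cu = 0.003: ε_t = 0.003 (d − c)/c = 0.003 × (20.2 − 6.187)/6.187 = 0.00679.
Since ε_t ≥ 0.005, the section is tension-controlled.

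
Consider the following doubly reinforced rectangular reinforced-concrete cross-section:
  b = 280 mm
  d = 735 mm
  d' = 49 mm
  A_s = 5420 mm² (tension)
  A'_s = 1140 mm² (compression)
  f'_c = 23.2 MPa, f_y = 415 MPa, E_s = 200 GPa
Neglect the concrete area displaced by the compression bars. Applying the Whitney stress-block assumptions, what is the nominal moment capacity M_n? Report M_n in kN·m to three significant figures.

Assume both tension and compression steel yield.
Net tension couple steel: A_s − A'_s = 4280 mm².
a = (A_s − A'_s) f_y / (0.85 f'_c b) = 1776200/(0.85 × 23.2 × 280) = 321.68 mm.
c = a/β₁ = 321.68/0.85 = 378.45 mm; ε'_s = 0.003(c − d')/c = 0.0026 ≥ f_y/E_s = 0.0021, so compression steel does yield.
M_n = (A_s − A'_s) f_y (d − a/2) + A'_s f_y (d − d') = [1776200 × (735 − 160.84) + 473100 × (735 − 49)] × 10⁻⁶ = 1019.82 + 324.55 = 1344.37 kN·m.

M_n ≈ 1340 kN·m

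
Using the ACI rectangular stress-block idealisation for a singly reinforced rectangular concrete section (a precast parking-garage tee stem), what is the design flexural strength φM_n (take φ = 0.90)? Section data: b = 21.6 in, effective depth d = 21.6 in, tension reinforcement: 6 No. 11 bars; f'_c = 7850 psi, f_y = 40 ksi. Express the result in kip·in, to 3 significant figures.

A_s = 6 × 1.56 = 9.36 in².
T = A_s f_y = 9.36 × 40 = 374.4 kips.
a = T/(0.85 f'_c b) = 374.4/(0.85 × 7.85 × 21.6) = 2.598 in.
M_n = T(d − a/2) = 374.4 × (21.6 − 1.299) = 7600.7 kip·in.
φM_n = 0.90 × 7600.7 = 6840.6 kip·in.

φM_n ≈ 6840 kip·in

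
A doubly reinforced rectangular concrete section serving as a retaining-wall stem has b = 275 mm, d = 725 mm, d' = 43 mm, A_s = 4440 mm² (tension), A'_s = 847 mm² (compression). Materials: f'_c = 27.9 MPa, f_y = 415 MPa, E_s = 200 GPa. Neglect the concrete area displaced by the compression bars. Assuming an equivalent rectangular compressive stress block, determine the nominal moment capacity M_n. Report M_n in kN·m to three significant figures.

M_n ≈ 1150 kN·m

Assume both tension and compression steel yield.
Net tension couple steel: A_s − A'_s = 3593 mm².
a = (A_s − A'_s) f_y / (0.85 f'_c b) = 1491095/(0.85 × 27.9 × 275) = 228.64 mm.
c = a/β₁ = 228.64/0.85 = 268.99 mm; ε'_s = 0.003(c − d')/c = 0.0025 ≥ f_y/E_s = 0.0021, so compression steel does yield.
M_n = (A_s − A'_s) f_y (d − a/2) + A'_s f_y (d − d') = [1491095 × (725 − 114.32) + 351505 × (725 − 43)] × 10⁻⁶ = 910.58 + 239.73 = 1150.31 kN·m.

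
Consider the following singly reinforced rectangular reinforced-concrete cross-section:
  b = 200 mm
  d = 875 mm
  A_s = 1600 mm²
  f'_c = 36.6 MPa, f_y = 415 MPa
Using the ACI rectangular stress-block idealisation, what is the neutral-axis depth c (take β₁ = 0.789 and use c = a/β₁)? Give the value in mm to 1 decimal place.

c ≈ 135.3 mm

T = A_s f_y = 1600 × 415 = 664000 N = 664 kN.
Setting C = 0.85 f'_c a b equal to T: a = 664000/(0.85 × 36.6 × 200) = 106.718 mm.
With β₁ = 0.789, c = a/β₁ = 106.718/0.789 = 135.3 mm.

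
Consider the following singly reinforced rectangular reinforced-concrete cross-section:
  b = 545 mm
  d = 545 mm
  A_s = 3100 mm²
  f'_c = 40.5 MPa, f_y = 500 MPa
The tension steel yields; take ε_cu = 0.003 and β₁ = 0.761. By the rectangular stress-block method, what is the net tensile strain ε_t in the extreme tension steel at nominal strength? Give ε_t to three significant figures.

ε_t ≈ 0.0121

a = A_s f_y/(0.85 f'_c b) = 82.62 mm.
β₁ = 0.761, so c = a/β₁ = 82.62/0.761 = 108.57 mm.
From the linear strain diagram with ε_cu = 0.003: ε_t = 0.003 (d − c)/c = 0.003 × (545 − 108.57)/108.57 = 0.0121.
Since ε_t ≥ 0.005, the section is tension-controlled.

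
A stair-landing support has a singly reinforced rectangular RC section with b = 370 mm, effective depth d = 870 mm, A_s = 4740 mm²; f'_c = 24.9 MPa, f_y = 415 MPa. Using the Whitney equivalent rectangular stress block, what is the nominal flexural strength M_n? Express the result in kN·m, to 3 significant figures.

M_n ≈ 1460 kN·m

T = A_s f_y = 4740 × 415 = 1967100 N = 1967.1 kN.
From C = T: a = T/(0.85 f'_c b) = 1967100/(0.85 × 24.9 × 370) = 251.19 mm.
M_n = T(d − a/2) = 1967.1 kN × (870 − 125.595) mm = 1464.32 kN·m.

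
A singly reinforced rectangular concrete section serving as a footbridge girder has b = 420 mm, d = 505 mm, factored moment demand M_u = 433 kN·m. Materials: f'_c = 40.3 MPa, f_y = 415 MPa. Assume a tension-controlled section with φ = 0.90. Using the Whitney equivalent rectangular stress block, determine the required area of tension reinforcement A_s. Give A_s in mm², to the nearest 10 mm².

M_n = M_u/φ = 433/0.90 = 481.111 kN·m.
With M_n = 0.85 f'_c a b (d − a/2), solve the quadratic for a:
a = d − √(d² − 2M_n/(0.85 f'_c b)) = 505 − √(505² − 2 × 481.111×10⁶/(0.85 × 40.3 × 420)) = 71.24 mm.
A_s = 0.85 f'_c a b / f_y = 0.85 × 40.3 × 71.24 × 420 / 415 = 2469.7 mm².

A_s ≈ 2470 mm²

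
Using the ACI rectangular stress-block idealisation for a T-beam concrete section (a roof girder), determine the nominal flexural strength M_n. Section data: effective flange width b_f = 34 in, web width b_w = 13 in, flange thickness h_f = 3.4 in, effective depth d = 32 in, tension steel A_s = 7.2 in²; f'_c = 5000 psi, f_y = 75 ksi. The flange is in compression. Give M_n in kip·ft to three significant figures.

M_n ≈ 1350 kip·ft

Tension: T = A_s f_y = 7.2 × 75 = 540 kips.
Try a within the flange: a = T/(0.85 f'_c b_f) = 540/(0.85 × 5 × 34) = 3.737 in.
a = 3.737 > h_f = 3.4 in: the block extends into the web. Split into flange-overhang and web parts.
C_f = 0.85 f'_c (b_f − b_w) h_f = 0.85 × 5 × (34 − 13) × 3.4 = 303.5 kips.
Remaining web compression depth: a_w = (T − C_f)/(0.85 f'_c b_w) = (540 − 303.5)/(0.85 × 5 × 13) = 4.281 in.
M_n = C_f(d − h_f/2) + (T − C_f)(d − a_w/2) = 303.5 × (32 − 1.7) + 236.5 × (32 − 2.1405) = 9196.1 + 7061.8 = 16257.9 kip·in.
M_n = 16257.9/12 = 1354.83 kip·ft.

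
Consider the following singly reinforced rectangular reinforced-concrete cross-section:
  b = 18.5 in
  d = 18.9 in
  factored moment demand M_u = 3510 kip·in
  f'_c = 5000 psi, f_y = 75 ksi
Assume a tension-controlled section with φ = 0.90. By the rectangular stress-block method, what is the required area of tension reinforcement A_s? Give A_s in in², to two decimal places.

A_s ≈ 2.97 in²

M_n = M_u/φ = 3510/0.90 = 3900 kip·in.
From M_n = 0.85 f'_c a b (d − a/2):
a = d − √(d² − 2M_n/(0.85 f'_c b)) = 18.9 − √(18.9² − 2 × 3900/(0.85 × 5 × 18.5)) = 2.837 in.
A_s = 0.85 f'_c a b / f_y = 0.85 × 5 × 2.837 × 18.5 / 75 = 2.974 in².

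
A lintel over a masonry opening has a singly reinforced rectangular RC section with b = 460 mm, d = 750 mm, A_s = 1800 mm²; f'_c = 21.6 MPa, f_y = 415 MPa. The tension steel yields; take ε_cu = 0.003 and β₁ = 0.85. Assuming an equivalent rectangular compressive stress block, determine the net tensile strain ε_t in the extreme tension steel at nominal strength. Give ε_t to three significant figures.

a = A_s f_y/(0.85 f'_c b) = 88.45 mm.
β₁ = 0.85, so c = a/β₁ = 88.45/0.85 = 104.06 mm.
From the linear strain diagram with ε_cu = 0.003: ε_t = 0.003 (d − c)/c = 0.003 × (750 − 104.06)/104.06 = 0.0186.
Since ε_t ≥ 0.005, the section is tension-controlled.

ε_t ≈ 0.0186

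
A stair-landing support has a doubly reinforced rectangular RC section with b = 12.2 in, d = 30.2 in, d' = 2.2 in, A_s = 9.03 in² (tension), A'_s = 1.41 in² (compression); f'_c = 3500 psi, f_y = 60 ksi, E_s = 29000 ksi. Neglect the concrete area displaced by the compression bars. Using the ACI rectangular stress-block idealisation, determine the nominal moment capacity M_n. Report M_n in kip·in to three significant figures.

M_n ≈ 13300 kip·in

Assume both steels yield.
a = (A_s − A'_s) f_y/(0.85 f'_c b) = (9.03 − 1.41) × 60/(0.85 × 3.5 × 12.2) = 12.597 in.
c = a/β₁ = 12.597/0.85 = 14.820 in; ε'_s = 0.003(c − d')/c = 0.0026 ≥ ε_y = 0.0021, so the compression steel yields.
M_n = (A_s − A'_s) f_y (d − a/2) + A'_s f_y (d − d') = 457.2 × (30.2 − 6.2985) + 84.6 × (30.2 − 2.2) = 10927.8 + 2368.8 = 13296.6 kip·in.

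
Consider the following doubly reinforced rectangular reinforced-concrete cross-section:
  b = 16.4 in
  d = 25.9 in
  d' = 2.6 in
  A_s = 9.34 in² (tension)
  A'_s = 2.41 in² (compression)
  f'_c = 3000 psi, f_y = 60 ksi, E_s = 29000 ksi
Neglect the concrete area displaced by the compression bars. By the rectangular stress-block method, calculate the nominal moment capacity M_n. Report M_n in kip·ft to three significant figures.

Assume both steels yield.
a = (A_s − A'_s) f_y/(0.85 f'_c b) = (9.34 − 2.41) × 60/(0.85 × 3 × 16.4) = 9.943 in.
c = a/β₁ = 9.943/0.85 = 11.698 in; ε'_s = 0.003(c − d')/c = 0.0023 ≥ ε_y = 0.0021, so the compression steel yields.
M_n = (A_s − A'_s) f_y (d − a/2) + A'_s f_y (d − d') = 415.8 × (25.9 − 4.9715) + 144.6 × (25.9 − 2.6) = 8702.1 + 3369.2 = 12071.3 kip·in = 12071.3/12 = 1005.94 kip·ft.

M_n ≈ 1010 kip·ft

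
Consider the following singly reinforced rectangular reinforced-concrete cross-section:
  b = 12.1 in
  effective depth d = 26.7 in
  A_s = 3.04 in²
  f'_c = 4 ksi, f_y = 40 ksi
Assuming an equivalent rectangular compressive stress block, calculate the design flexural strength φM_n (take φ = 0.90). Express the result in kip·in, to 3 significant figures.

T = A_s f_y = 3.04 × 40 = 121.6 kips.
a = T/(0.85 f'_c b) = 121.6/(0.85 × 4 × 12.1) = 2.956 in.
M_n = T(d − a/2) = 121.6 × (26.7 − 1.478) = 3067.0 kip·in.
φM_n = 0.90 × 3067.0 = 2760.3 kip·in.

φM_n ≈ 2760 kip·in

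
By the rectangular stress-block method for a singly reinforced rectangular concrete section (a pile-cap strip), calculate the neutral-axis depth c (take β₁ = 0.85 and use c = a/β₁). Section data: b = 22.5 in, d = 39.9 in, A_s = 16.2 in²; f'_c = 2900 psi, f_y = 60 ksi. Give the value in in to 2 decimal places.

c ≈ 20.62 in

T = A_s f_y = 16.2 × 60 = 972 kips.
a = T/(0.85 f'_c b) = 972/(0.85 × 2.9 × 22.5) = 17.5254 in.
With β₁ = 0.85, c = a/β₁ = 17.5254/0.85 = 20.62 in.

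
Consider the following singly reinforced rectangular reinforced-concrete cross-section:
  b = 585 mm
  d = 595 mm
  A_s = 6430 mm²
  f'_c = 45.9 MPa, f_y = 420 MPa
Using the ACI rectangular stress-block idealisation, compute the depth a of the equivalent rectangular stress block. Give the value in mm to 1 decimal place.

a ≈ 118.3 mm

T = A_s f_y = 6430 × 420 = 2700600 N = 2700.6 kN.
Setting C = 0.85 f'_c a b equal to T: a = 2700600/(0.85 × 45.9 × 585) = 118.3 mm.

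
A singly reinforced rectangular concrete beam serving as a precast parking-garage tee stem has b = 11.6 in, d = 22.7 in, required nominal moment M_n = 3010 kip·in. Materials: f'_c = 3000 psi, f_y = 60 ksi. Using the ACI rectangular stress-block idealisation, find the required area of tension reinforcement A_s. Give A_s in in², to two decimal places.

From M_n = 0.85 f'_c a b (d − a/2):
a = d − √(d² − 2M_n/(0.85 f'_c b)) = 22.7 − √(22.7² − 2 × 3010/(0.85 × 3 × 11.6)) = 5.043 in.
A_s = 0.85 f'_c a b / f_y = 0.85 × 3 × 5.043 × 11.6 / 60 = 2.486 in².

A_s ≈ 2.49 in²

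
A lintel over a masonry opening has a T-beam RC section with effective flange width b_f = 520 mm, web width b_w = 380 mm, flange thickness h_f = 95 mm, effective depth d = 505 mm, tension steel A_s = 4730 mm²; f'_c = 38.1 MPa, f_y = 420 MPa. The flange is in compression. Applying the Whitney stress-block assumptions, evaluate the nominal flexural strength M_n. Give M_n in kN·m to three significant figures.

Tension: T = A_s f_y = 4730 × 420 = 1986600 N.
Try a within the flange: a = T/(0.85 f'_c b_f) = 1986600/(0.85 × 38.1 × 520) = 117.97 mm.
a = 117.97 > h_f = 95 mm: the block extends into the web. Split into flange-overhang and web parts.
C_f = 0.85 f'_c (b_f − b_w) h_f = 0.85 × 38.1 × (520 − 380) × 95 = 430721 N.
Remaining web compression depth: a_w = (T − C_f)/(0.85 f'_c b_w) = (1986600 − 430721)/(0.85 × 38.1 × 380) = 126.43 mm.
M_n = C_f(d − h_f/2) + (T − C_f)(d − a_w/2) = 430721 × (505 − 47.5) + 1555879 × (505 − 63.215) = 197.05 + 687.36 = 884.41 × 10⁶ N·mm.
M_n = 884.41 kN·m.

M_n ≈ 884 kN·m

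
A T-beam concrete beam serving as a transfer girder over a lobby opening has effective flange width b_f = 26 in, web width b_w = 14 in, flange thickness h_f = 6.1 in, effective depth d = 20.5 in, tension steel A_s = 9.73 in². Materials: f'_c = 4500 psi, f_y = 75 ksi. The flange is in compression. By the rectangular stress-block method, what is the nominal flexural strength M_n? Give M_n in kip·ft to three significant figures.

Tension: T = A_s f_y = 9.73 × 75 = 729.75 kips.
Try a within the flange: a = T/(0.85 f'_c b_f) = 729.75/(0.85 × 4.5 × 26) = 7.338 in.
a = 7.338 > h_f = 6.1 in: the block extends into the web. Split into flange-overhang and web parts.
C_f = 0.85 f'_c (b_f − b_w) h_f = 0.85 × 4.5 × (26 − 14) × 6.1 = 280.0 kips.
Remaining web compression depth: a_w = (T − C_f)/(0.85 f'_c b_w) = (729.75 − 280.0)/(0.85 × 4.5 × 14) = 8.399 in.
M_n = C_f(d − h_f/2) + (T − C_f)(d − a_w/2) = 280.0 × (20.5 − 3.05) + 449.75 × (20.5 − 4.1995) = 4886.0 + 7331.1 = 12217.1 kip·in.
M_n = 12217.1/12 = 1018.09 kip·ft.

M_n ≈ 1020 kip·ft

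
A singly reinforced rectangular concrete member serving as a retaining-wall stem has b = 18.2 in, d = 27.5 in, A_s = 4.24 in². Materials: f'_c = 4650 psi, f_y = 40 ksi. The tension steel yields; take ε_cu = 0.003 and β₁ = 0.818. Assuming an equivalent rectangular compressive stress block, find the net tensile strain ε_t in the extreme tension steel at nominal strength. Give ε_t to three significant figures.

ε_t ≈ 0.0256

a = A_s f_y/(0.85 f'_c b) = 2.358 in.
β₁ = 0.818, so c = a/β₁ = 2.358/0.818 = 2.883 in.
From the linear strain diagram with ε_cu = 0.003: ε_t = 0.003 (d − c)/c = 0.003 × (27.5 − 2.883)/2.883 = 0.0256.
Since ε_t ≥ 0.005, the section is tension-controlled.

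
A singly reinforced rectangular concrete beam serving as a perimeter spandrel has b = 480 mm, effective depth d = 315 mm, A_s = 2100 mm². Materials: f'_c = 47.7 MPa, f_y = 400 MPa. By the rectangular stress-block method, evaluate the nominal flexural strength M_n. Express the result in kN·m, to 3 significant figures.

T = A_s f_y = 2100 × 400 = 840000 N = 840 kN.
From C = T: a = T/(0.85 f'_c b) = 840000/(0.85 × 47.7 × 480) = 43.16 mm.
M_n = T(d − a/2) = 840 kN × (315 − 21.58) mm = 246.47 kN·m.

M_n ≈ 246 kN·m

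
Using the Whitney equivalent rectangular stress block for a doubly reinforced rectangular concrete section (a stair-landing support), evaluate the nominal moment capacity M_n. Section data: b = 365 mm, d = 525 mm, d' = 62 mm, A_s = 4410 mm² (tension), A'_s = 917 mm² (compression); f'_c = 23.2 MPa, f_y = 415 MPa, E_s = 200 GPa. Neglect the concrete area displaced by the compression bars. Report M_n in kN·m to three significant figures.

Assume both tension and compression steel yield.
Net tension couple steel: A_s − A'_s = 3493 mm².
a = (A_s − A'_s) f_y / (0.85 f'_c b) = 1449595/(0.85 × 23.2 × 365) = 201.39 mm.
c = a/β₁ = 201.39/0.85 = 236.93 mm; ε'_s = 0.003(c − d')/c = 0.0022 ≥ f_y/E_s = 0.0021, so compression steel does yield.
M_n = (A_s − A'_s) f_y (d − a/2) + A'_s f_y (d − d') = [1449595 × (525 − 100.695) + 380555 × (525 − 62)] × 10⁻⁶ = 615.07 + 176.20 = 791.27 kN·m.

M_n ≈ 791 kN·m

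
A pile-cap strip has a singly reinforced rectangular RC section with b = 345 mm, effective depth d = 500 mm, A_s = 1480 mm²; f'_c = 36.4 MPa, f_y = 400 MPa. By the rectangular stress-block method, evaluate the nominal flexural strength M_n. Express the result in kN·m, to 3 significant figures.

M_n ≈ 280 kN·m

T = A_s f_y = 1480 × 400 = 592000 N = 592 kN.
From C = T: a = T/(0.85 f'_c b) = 592000/(0.85 × 36.4 × 345) = 55.46 mm.
M_n = T(d − a/2) = 592 kN × (500 − 27.73) mm = 279.58 kN·m.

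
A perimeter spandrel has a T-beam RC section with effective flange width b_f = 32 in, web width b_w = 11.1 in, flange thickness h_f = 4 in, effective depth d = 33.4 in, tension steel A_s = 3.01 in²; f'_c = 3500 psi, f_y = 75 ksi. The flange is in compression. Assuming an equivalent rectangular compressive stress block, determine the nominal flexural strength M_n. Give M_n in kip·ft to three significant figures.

M_n ≈ 606 kip·ft

Tension: T = A_s f_y = 3.01 × 75 = 225.75 kips.
Try a within the flange: a = T/(0.85 f'_c b_f) = 225.75/(0.85 × 3.5 × 32) = 2.371 in.
Since a = 2.371 ≤ h_f = 4 in, the stress block lies entirely in the flange; analyse as a rectangular beam of width b_f.
M_n = T(d − a/2) = 225.75 × (33.4 − 1.1855) = 7272.4 kip·in.
M_n = 7272.4/12 = 606.03 kip·ft.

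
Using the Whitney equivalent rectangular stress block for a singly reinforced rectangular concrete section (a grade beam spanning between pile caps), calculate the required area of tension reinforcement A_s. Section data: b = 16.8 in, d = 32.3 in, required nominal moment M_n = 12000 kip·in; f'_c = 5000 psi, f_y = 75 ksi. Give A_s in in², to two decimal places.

From M_n = 0.85 f'_c a b (d − a/2):
a = d − √(d² − 2M_n/(0.85 f'_c b)) = 32.3 − √(32.3² − 2 × 12000/(0.85 × 5 × 16.8)) = 5.708 in.
A_s = 0.85 f'_c a b / f_y = 0.85 × 5 × 5.708 × 16.8 / 75 = 5.434 in².

A_s ≈ 5.43 in²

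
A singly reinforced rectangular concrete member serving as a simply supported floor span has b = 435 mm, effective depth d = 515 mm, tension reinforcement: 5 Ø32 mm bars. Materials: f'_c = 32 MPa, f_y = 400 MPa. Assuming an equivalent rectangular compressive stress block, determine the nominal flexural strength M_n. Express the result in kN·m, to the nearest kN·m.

A_s = 5 × 804 = 4020 mm².
T = A_s f_y = 4020 × 400 = 1608000 N = 1608 kN.
From C = T: a = T/(0.85 f'_c b) = 1608000/(0.85 × 32 × 435) = 135.90 mm.
M_n = T(d − a/2) = 1608 kN × (515 − 67.95) mm = 718.86 kN·m.

M_n ≈ 719 kN·m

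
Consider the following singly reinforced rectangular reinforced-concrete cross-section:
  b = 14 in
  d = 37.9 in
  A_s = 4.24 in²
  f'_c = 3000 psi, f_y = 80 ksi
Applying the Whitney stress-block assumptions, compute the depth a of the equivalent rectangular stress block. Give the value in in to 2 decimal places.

T = A_s f_y = 4.24 × 80 = 339.2 kips.
a = T/(0.85 f'_c b) = 339.2/(0.85 × 3 × 14) = 9.50 in.

a ≈ 9.50 in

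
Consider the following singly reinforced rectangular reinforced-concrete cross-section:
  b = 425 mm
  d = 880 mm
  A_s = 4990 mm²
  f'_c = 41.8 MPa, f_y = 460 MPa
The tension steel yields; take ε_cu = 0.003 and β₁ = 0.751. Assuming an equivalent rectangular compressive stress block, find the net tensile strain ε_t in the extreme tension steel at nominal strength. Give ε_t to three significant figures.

ε_t ≈ 0.0100

a = A_s f_y/(0.85 f'_c b) = 152.01 mm.
β₁ = 0.751, so c = a/β₁ = 152.01/0.751 = 202.41 mm.
From the linear strain diagram with ε_cu = 0.003: ε_t = 0.003 (d − c)/c = 0.003 × (880 − 202.41)/202.41 = 0.0100.
Since ε_t ≥ 0.005, the section is tension-controlled.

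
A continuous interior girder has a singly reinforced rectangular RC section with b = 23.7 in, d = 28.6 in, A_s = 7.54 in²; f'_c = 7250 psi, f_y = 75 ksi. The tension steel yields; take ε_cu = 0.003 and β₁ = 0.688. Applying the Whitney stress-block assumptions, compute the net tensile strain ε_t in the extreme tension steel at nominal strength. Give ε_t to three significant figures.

a = A_s f_y/(0.85 f'_c b) = 3.872 in.
β₁ = 0.688, so c = a/β₁ = 3.872/0.688 = 5.628 in.
From the linear strain diagram with ε_cu = 0.003: ε_t = 0.003 (d − c)/c = 0.003 × (28.6 − 5.628)/5.628 = 0.0122.
Since ε_t ≥ 0.005, the section is tension-controlled.

ε_t ≈ 0.0122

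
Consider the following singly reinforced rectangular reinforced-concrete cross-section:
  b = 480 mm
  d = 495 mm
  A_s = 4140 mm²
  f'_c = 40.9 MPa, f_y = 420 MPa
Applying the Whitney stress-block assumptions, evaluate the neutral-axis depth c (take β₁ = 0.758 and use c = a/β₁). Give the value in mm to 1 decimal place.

T = A_s f_y = 4140 × 420 = 1738800 N = 1738.8 kN.
Setting C = 0.85 f'_c a b equal to T: a = 1738800/(0.85 × 40.9 × 480) = 104.200 mm.
With β₁ = 0.758, c = a/β₁ = 104.200/0.758 = 137.5 mm.

c ≈ 137.5 mm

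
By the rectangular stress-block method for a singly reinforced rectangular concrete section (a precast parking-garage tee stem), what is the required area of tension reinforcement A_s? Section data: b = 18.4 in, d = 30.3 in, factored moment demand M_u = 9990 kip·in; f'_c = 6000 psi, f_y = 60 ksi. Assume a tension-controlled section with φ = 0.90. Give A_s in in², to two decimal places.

A_s ≈ 6.56 in²

M_n = M_u/φ = 9990/0.90 = 11100 kip·in.
From M_n = 0.85 f'_c a b (d − a/2):
a = d − √(d² − 2M_n/(0.85 f'_c b)) = 30.3 − √(30.3² − 2 × 11100/(0.85 × 6 × 18.4)) = 4.194 in.
A_s = 0.85 f'_c a b / f_y = 0.85 × 6 × 4.194 × 18.4 / 60 = 6.559 in².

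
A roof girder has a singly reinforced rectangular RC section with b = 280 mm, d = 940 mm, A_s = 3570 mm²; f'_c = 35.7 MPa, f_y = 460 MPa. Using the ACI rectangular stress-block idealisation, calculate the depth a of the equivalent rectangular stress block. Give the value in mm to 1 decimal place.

a ≈ 193.3 mm

T = A_s f_y = 3570 × 460 = 1642200 N = 1642.2 kN.
Setting C = 0.85 f'_c a b equal to T: a = 1642200/(0.85 × 35.7 × 280) = 193.3 mm.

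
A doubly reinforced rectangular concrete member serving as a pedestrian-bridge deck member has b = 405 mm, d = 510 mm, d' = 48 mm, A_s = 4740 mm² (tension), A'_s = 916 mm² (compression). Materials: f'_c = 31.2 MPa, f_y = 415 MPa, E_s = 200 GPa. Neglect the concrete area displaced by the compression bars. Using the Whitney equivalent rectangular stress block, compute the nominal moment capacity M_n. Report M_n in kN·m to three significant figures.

M_n ≈ 868 kN·m

Assume both tension and compression steel yield.
Net tension couple steel: A_s − A'_s = 3824 mm².
a = (A_s − A'_s) f_y / (0.85 f'_c b) = 1586960/(0.85 × 31.2 × 405) = 147.75 mm.
c = a/β₁ = 147.75/0.827 = 178.66 mm; ε'_s = 0.003(c − d')/c = 0.0022 ≥ f_y/E_s = 0.0021, so compression steel does yield.
M_n = (A_s − A'_s) f_y (d − a/2) + A'_s f_y (d − d') = [1586960 × (510 − 73.875) + 380140 × (510 − 48)] × 10⁻⁶ = 692.11 + 175.62 = 867.73 kN·m.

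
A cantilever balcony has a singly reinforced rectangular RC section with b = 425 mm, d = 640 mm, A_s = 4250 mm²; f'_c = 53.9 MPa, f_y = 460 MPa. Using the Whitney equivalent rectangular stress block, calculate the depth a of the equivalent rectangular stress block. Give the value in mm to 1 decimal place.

a ≈ 100.4 mm

T = A_s f_y = 4250 × 460 = 1955000 N = 1955 kN.
Setting C = 0.85 f'_c a b equal to T: a = 1955000/(0.85 × 53.9 × 425) = 100.4 mm.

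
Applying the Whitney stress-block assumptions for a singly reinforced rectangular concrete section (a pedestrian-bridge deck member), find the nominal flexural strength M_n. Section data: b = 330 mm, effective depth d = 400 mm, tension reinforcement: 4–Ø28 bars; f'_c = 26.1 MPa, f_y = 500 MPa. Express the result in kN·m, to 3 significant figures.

M_n ≈ 389 kN·m

A_s = 4 × 616 = 2464 mm².
T = A_s f_y = 2464 × 500 = 1232000 N = 1232 kN.
From C = T: a = T/(0.85 f'_c b) = 1232000/(0.85 × 26.1 × 330) = 168.28 mm.
M_n = T(d − a/2) = 1232 kN × (400 − 84.14) mm = 389.14 kN·m.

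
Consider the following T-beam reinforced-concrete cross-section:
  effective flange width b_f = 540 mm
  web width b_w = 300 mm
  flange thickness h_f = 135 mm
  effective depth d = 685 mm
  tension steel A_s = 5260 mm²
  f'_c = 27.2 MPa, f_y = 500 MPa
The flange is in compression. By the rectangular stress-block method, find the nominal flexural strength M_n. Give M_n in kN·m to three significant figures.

M_n ≈ 1500 kN·m

Tension: T = A_s f_y = 5260 × 500 = 2630000 N.
Try a within the flange: a = T/(0.85 f'_c b_f) = 2630000/(0.85 × 27.2 × 540) = 210.66 mm.
a = 210.66 > h_f = 135 mm: the block extends into the web. Split into flange-overhang and web parts.
C_f = 0.85 f'_c (b_f − b_w) h_f = 0.85 × 27.2 × (540 − 300) × 135 = 749088 N.
Remaining web compression depth: a_w = (T − C_f)/(0.85 f'_c b_w) = (2630000 − 749088)/(0.85 × 27.2 × 300) = 271.18 mm.
M_n = C_f(d − h_f/2) + (T − C_f)(d − a_w/2) = 749088 × (685 − 67.5) + 1880912 × (685 − 135.59) = 462.56 + 1033.39 = 1495.95 × 10⁶ N·mm.
M_n = 1495.95 kN·m.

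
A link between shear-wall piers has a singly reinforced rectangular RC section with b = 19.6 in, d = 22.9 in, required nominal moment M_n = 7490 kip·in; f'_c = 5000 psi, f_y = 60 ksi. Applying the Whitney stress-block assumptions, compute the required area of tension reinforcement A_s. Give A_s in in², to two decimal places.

A_s ≈ 6.02 in²

From M_n = 0.85 f'_c a b (d − a/2):
a = d − √(d² − 2M_n/(0.85 f'_c b)) = 22.9 − √(22.9² − 2 × 7490/(0.85 × 5 × 19.6)) = 4.337 in.
A_s = 0.85 f'_c a b / f_y = 0.85 × 5 × 4.337 × 19.6 / 60 = 6.021 in².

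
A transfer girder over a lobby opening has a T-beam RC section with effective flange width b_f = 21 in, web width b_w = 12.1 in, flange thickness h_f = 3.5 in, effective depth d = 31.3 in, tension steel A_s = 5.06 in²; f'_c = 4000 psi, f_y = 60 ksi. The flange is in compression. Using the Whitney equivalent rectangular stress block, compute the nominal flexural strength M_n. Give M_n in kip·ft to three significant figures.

Tension: T = A_s f_y = 5.06 × 60 = 303.6 kips.
Try a within the flange: a = T/(0.85 f'_c b_f) = 303.6/(0.85 × 4 × 21) = 4.252 in.
a = 4.252 > h_f = 3.5 in: the block extends into the web. Split into flange-overhang and web parts.
C_f = 0.85 f'_c (b_f − b_w) h_f = 0.85 × 4 × (21 − 12.1) × 3.5 = 105.9 kips.
Remaining web compression depth: a_w = (T − C_f)/(0.85 f'_c b_w) = (303.6 − 105.9)/(0.85 × 4 × 12.1) = 4.806 in.
M_n = C_f(d − h_f/2) + (T − C_f)(d − a_w/2) = 105.9 × (31.3 − 1.75) + 197.7 × (31.3 − 2.403) = 3129.3 + 5712.9 = 8842.2 kip·in.
M_n = 8842.2/12 = 736.85 kip·ft.

M_n ≈ 737 kip·ft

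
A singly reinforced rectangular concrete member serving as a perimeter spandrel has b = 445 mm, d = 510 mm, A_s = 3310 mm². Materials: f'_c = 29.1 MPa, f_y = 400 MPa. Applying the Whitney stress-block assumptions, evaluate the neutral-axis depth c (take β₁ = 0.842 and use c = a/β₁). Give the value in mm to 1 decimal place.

T = A_s f_y = 3310 × 400 = 1324000 N = 1324 kN.
Setting C = 0.85 f'_c a b equal to T: a = 1324000/(0.85 × 29.1 × 445) = 120.286 mm.
With β₁ = 0.842, c = a/β₁ = 120.286/0.842 = 142.9 mm.

c ≈ 142.9 mm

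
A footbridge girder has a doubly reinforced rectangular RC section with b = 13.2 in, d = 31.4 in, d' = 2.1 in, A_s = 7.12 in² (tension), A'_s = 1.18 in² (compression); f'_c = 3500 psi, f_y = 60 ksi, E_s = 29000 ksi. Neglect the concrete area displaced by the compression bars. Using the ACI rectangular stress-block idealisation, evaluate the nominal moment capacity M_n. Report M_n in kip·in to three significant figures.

M_n ≈ 11600 kip·in

Assume both steels yield.
a = (A_s − A'_s) f_y/(0.85 f'_c b) = (7.12 − 1.18) × 60/(0.85 × 3.5 × 13.2) = 9.076 in.
c = a/β₁ = 9.076/0.85 = 10.678 in; ε'_s = 0.003(c − d')/c = 0.0024 ≥ ε_y = 0.0021, so the compression steel yields.
M_n = (A_s − A'_s) f_y (d − a/2) + A'_s f_y (d − d') = 356.4 × (31.4 − 4.538) + 70.8 × (31.4 − 2.1) = 9573.6 + 2074.4 = 11648.0 kip·in.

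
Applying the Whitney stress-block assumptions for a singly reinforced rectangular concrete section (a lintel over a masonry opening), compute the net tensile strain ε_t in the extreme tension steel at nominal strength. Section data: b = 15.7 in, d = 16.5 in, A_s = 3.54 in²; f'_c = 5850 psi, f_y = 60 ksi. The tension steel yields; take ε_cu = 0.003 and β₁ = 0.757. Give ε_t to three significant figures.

ε_t ≈ 0.0108

a = A_s f_y/(0.85 f'_c b) = 2.721 in.
β₁ = 0.757, so c = a/β₁ = 2.721/0.757 = 3.594 in.
From the linear strain diagram with ε_cu = 0.003: ε_t = 0.003 (d − c)/c = 0.003 × (16.5 − 3.594)/3.594 = 0.0108.
Since ε_t ≥ 0.005, the section is tension-controlled.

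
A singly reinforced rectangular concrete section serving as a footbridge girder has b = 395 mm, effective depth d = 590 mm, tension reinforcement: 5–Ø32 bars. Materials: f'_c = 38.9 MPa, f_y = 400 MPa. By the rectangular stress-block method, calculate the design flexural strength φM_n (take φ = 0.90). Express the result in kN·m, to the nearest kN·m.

φM_n ≈ 765 kN·m

A_s = 5 × 804 = 4020 mm².
T = A_s f_y = 4020 × 400 = 1608000 N = 1608 kN.
From C = T: a = T/(0.85 f'_c b) = 1608000/(0.85 × 38.9 × 395) = 123.12 mm.
M_n = T(d − a/2) = 1608 kN × (590 − 61.56) mm = 849.73 kN·m.
φM_n = 0.90 × 849.73 = 764.76 kN·m.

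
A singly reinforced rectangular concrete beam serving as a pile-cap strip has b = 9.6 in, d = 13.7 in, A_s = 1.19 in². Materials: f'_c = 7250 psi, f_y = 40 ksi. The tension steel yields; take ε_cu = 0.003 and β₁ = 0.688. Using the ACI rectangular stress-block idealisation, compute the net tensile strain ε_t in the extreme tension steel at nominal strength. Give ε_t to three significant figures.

a = A_s f_y/(0.85 f'_c b) = 0.805 in.
β₁ = 0.688, so c = a/β₁ = 0.805/0.688 = 1.170 in.
From the linear strain diagram with ε_cu = 0.003: ε_t = 0.003 (d − c)/c = 0.003 × (13.7 − 1.170)/1.170 = 0.0321.
Since ε_t ≥ 0.005, the section is tension-controlled.

ε_t ≈ 0.0321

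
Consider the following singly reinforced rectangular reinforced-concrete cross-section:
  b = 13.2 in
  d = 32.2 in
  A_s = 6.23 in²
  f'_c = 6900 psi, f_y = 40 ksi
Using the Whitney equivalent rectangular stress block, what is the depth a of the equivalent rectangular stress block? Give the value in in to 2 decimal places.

T = A_s f_y = 6.23 × 40 = 249.2 kips.
a = T/(0.85 f'_c b) = 249.2/(0.85 × 6.9 × 13.2) = 3.22 in.

a ≈ 3.22 in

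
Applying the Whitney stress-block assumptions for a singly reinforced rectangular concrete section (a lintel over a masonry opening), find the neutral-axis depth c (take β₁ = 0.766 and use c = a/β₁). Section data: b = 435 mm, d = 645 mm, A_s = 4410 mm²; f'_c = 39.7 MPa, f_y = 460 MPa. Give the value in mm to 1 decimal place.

c ≈ 180.4 mm

T = A_s f_y = 4410 × 460 = 2028600 N = 2028.6 kN.
Setting C = 0.85 f'_c a b equal to T: a = 2028600/(0.85 × 39.7 × 435) = 138.197 mm.
With β₁ = 0.766, c = a/β₁ = 138.197/0.766 = 180.4 mm.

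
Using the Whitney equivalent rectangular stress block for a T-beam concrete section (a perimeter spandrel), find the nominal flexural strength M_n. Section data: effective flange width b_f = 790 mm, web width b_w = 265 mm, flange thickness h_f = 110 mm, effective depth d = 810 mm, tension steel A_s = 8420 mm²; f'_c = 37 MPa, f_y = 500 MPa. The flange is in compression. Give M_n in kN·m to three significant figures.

Tension: T = A_s f_y = 8420 × 500 = 4210000 N.
Try a within the flange: a = T/(0.85 f'_c b_f) = 4210000/(0.85 × 37 × 790) = 169.45 mm.
a = 169.45 > h_f = 110 mm: the block extends into the web. Split into flange-overhang and web parts.
C_f = 0.85 f'_c (b_f − b_w) h_f = 0.85 × 37 × (790 − 265) × 110 = 1816238 N.
Remaining web compression depth: a_w = (T − C_f)/(0.85 f'_c b_w) = (4210000 − 1816238)/(0.85 × 37 × 265) = 287.22 mm.
M_n = C_f(d − h_f/2) + (T − C_f)(d − a_w/2) = 1816238 × (810 − 55) + 2393762 × (810 − 143.61) = 1371.26 + 1595.18 = 2966.44 × 10⁶ N·mm.
M_n = 2966.44 kN·m.

M_n ≈ 2970 kN·m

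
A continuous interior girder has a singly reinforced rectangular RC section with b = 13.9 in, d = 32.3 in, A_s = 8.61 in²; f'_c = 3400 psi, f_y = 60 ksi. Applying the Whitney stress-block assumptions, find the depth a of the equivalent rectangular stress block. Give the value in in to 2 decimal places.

a ≈ 12.86 in

T = A_s f_y = 8.61 × 60 = 516.6 kips.
a = T/(0.85 f'_c b) = 516.6/(0.85 × 3.4 × 13.9) = 12.86 in.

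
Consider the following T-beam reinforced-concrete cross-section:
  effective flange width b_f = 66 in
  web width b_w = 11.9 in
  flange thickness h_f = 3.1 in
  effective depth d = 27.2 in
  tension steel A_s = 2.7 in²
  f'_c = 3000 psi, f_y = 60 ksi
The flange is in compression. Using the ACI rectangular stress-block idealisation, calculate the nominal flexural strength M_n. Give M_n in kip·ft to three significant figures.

Tension: T = A_s f_y = 2.7 × 60 = 162 kips.
Try a within the flange: a = T/(0.85 f'_c b_f) = 162/(0.85 × 3 × 66) = 0.963 in.
Since a = 0.963 ≤ h_f = 3.1 in, the stress block lies entirely in the flange; analyse as a rectangular beam of width b_f.
M_n = T(d − a/2) = 162 × (27.2 − 0.4815) = 4328.4 kip·in.
M_n = 4328.4/12 = 360.70 kip·ft.

M_n ≈ 361 kip·ft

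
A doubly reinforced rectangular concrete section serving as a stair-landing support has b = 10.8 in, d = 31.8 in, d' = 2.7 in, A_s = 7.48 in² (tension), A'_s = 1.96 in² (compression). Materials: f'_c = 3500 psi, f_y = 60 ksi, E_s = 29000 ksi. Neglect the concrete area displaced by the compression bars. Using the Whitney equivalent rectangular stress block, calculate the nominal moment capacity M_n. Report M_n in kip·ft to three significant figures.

Assume both steels yield.
a = (A_s − A'_s) f_y/(0.85 f'_c b) = (7.48 − 1.96) × 60/(0.85 × 3.5 × 10.8) = 10.308 in.
c = a/β₁ = 10.308/0.85 = 12.127 in; ε'_s = 0.003(c − d')/c = 0.0023 ≥ ε_y = 0.0021, so the compression steel yields.
M_n = (A_s − A'_s) f_y (d − a/2) + A'_s f_y (d − d') = 331.2 × (31.8 − 5.154) + 117.6 × (31.8 − 2.7) = 8825.2 + 3422.2 = 12247.4 kip·in = 12247.4/12 = 1020.62 kip·ft.

M_n ≈ 1020 kip·ft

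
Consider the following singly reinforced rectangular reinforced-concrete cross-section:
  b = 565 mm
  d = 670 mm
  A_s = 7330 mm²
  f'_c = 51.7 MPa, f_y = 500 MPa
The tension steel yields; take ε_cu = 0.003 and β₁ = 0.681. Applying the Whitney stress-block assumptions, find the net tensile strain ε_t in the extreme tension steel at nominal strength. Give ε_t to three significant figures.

ε_t ≈ 0.00627

a = A_s f_y/(0.85 f'_c b) = 147.61 mm.
β₁ = 0.681, so c = a/β₁ = 147.61/0.681 = 216.75 mm.
From the linear strain diagram with ε_cu = 0.003: ε_t = 0.003 (d − c)/c = 0.003 × (670 − 216.75)/216.75 = 0.00627.
Since ε_t ≥ 0.005, the section is tension-controlled.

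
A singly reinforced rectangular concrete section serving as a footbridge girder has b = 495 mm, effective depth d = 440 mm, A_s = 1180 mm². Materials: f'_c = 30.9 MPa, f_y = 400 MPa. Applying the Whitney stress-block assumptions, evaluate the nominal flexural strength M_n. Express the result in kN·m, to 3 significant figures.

M_n ≈ 199 kN·m

T = A_s f_y = 1180 × 400 = 472000 N = 472 kN.
From C = T: a = T/(0.85 f'_c b) = 472000/(0.85 × 30.9 × 495) = 36.30 mm.
M_n = T(d − a/2) = 472 kN × (440 − 18.15) mm = 199.11 kN·m.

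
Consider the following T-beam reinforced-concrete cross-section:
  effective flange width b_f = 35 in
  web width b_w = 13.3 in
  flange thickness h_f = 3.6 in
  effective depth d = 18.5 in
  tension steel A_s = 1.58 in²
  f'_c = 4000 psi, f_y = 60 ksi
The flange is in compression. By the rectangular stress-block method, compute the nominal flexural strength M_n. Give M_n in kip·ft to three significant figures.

Tension: T = A_s f_y = 1.58 × 60 = 94.8 kips.
Try a within the flange: a = T/(0.85 f'_c b_f) = 94.8/(0.85 × 4 × 35) = 0.797 in.
Since a = 0.797 ≤ h_f = 3.6 in, the stress block lies entirely in the flange; analyse as a rectangular beam of width b_f.
M_n = T(d − a/2) = 94.8 × (18.5 − 0.3985) = 1716.0 kip·in.
M_n = 1716.0/12 = 143.00 kip·ft.

M_n ≈ 143 kip·ft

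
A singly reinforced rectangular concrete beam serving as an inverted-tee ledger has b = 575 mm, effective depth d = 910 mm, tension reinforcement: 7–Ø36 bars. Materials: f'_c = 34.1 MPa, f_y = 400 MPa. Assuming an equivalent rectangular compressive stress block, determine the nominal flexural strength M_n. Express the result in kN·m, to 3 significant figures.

M_n ≈ 2350 kN·m

A_s = 7 × 1018 = 7126 mm².
T = A_s f_y = 7126 × 400 = 2850400 N = 2850.4 kN.
From C = T: a = T/(0.85 f'_c b) = 2850400/(0.85 × 34.1 × 575) = 171.03 mm.
M_n = T(d − a/2) = 2850.4 kN × (910 − 85.515) mm = 2350.11 kN·m.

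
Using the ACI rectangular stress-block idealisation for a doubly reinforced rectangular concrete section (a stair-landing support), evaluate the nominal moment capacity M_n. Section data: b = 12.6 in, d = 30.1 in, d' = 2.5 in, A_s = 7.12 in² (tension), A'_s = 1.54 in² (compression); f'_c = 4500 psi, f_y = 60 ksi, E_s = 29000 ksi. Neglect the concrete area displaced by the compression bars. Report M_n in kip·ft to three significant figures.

M_n ≈ 955 kip·ft

Assume both steels yield.
a = (A_s − A'_s) f_y/(0.85 f'_c b) = (7.12 − 1.54) × 60/(0.85 × 4.5 × 12.6) = 6.947 in.
c = a/β₁ = 6.947/0.825 = 8.421 in; ε'_s = 0.003(c − d')/c = 0.0021 ≥ ε_y = 0.0021, so the compression steel yields.
M_n = (A_s − A'_s) f_y (d − a/2) + A'_s f_y (d − d') = 334.8 × (30.1 − 3.4735) + 92.4 × (30.1 − 2.5) = 8914.6 + 2550.2 = 11464.8 kip·in = 11464.8/12 = 955.40 kip·ft.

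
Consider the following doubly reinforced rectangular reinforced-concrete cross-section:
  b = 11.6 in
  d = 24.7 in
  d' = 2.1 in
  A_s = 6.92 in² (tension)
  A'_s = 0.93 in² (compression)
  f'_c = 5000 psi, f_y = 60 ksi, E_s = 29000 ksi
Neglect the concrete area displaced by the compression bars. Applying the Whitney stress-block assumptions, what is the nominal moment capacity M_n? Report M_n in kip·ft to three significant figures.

Assume both steels yield.
a = (A_s − A'_s) f_y/(0.85 f'_c b) = (6.92 − 0.93) × 60/(0.85 × 5 × 11.6) = 7.290 in.
c = a/β₁ = 7.290/0.8 = 9.113 in; ε'_s = 0.003(c − d')/c = 0.0023 ≥ ε_y = 0.0021, so the compression steel yields.
M_n = (A_s − A'_s) f_y (d − a/2) + A'_s f_y (d − d') = 359.4 × (24.7 − 3.645) + 55.8 × (24.7 − 2.1) = 7567.2 + 1261.1 = 8828.3 kip·in = 8828.3/12 = 735.69 kip·ft.

M_n ≈ 736 kip·ft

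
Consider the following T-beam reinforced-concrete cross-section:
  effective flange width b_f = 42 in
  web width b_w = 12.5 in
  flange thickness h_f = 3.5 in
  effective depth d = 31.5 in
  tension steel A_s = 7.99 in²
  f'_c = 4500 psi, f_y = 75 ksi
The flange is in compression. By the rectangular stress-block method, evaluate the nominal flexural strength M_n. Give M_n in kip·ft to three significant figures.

Tension: T = A_s f_y = 7.99 × 75 = 599.25 kips.
Try a within the flange: a = T/(0.85 f'_c b_f) = 599.25/(0.85 × 4.5 × 42) = 3.730 in.
a = 3.730 > h_f = 3.5 in: the block extends into the web. Split into flange-overhang and web parts.
C_f = 0.85 f'_c (b_f − b_w) h_f = 0.85 × 4.5 × (42 − 12.5) × 3.5 = 394.9 kips.
Remaining web compression depth: a_w = (T − C_f)/(0.85 f'_c b_w) = (599.25 − 394.9)/(0.85 × 4.5 × 12.5) = 4.274 in.
M_n = C_f(d − h_f/2) + (T − C_f)(d − a_w/2) = 394.9 × (31.5 − 1.75) + 204.35 × (31.5 − 2.137) = 11748.3 + 6000.3 = 17748.6 kip·in.
M_n = 17748.6/12 = 1479.05 kip·ft.

M_n ≈ 1480 kip·ft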